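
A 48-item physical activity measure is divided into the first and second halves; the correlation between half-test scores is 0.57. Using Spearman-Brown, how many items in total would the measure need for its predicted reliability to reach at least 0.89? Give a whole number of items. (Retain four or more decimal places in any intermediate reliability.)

147

Corrected full-test reliability: r_full = 2 × 0.57 / (1 + 0.57) ≈ 0.7261
n = r_tgt(1 − r_full) / [r_full(1 − r_tgt)] = 0.89 × 0.2739 / (0.7261 × 0.11) ≈ 3.0521
Items = 3.0521 × 48 ≈ 146.50 → 147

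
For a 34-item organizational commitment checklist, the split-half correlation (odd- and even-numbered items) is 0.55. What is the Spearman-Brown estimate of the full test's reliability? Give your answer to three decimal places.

Each half is half the length of the full test, so the full test is n = 2 times a half.
r_full = 2(0.55) / (1 + 0.55)
r_full = 1.1000 / 1.5500 ≈ 0.7097

0.710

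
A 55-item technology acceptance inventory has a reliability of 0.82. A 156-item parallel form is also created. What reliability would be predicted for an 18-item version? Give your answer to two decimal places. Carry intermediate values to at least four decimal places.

0.60

The 156-item form is not needed; work directly from the 55-item form with n = 18/55 = 0.3273.
r_{18} = n·r / (1 + (n − 1)·r) = 0.2684 / 0.4484 ≈ 0.5986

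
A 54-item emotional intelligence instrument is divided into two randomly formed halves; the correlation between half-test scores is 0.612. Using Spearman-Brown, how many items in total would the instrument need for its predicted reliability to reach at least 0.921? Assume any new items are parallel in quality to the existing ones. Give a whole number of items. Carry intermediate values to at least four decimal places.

200

Corrected full-test reliability: r_full = 2 × 0.612 / (1 + 0.612) ≈ 0.7593
Solve Spearman-Brown for n: n = 0.921(1 − 0.7593) / [0.7593(1 − 0.921)] = 3.6957
Required items = 3.6957 × 54 = 199.57, so 200 items.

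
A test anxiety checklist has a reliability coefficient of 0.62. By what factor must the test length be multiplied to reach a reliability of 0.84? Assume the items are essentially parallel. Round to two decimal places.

3.22

Invert Spearman-Brown to solve for n:
n = r*(1 − r) / [ r (1 − r*) ]
n = [0.84 × 0.38] / [0.62 × 0.16]
  = 0.3192 / 0.0992 = 3.2177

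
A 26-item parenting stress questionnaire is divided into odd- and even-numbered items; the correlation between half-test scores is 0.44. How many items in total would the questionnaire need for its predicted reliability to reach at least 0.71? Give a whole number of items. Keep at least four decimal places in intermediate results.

r_full = 2(0.44)/(1 + 0.44) = 0.6111
Solve Spearman-Brown for n: n = 0.71(1 − 0.6111) / [0.6111(1 − 0.71)] = 1.5581
Items = 1.5581 × 26 ≈ 40.51 → 41

41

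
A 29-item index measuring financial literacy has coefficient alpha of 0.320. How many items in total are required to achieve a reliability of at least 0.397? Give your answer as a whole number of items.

Invert Spearman-Brown to solve for n:
n = r_target (1 − r_old) / [ r_old (1 − r_target) ]
n = 0.397 × (1 − 0.320) / [ 0.320 × (1 − 0.397) ]
  = 0.269960 / 0.192960 = 1.3990
So the test needs 1.3990 × 29 ≈ 40.57 items; rounding up, 41.

41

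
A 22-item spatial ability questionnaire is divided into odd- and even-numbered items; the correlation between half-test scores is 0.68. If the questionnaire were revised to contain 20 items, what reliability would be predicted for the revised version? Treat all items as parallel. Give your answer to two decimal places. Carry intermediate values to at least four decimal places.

0.79

Full-test reliability from the split-half r: r_full = 2(0.68)/(1 + 0.68) = 0.8095
Length factor from 22 to 20 items: n = 20/22 = 0.9091
r_new = n·r_full / (1 + (n − 1)·r_full) = 0.7359 / 0.9264 ≈ 0.7944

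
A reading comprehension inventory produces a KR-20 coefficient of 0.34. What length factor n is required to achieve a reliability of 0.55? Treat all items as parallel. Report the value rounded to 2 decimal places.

Rearranging the Spearman-Brown formula for n,
n = r_target (1 − r_old) / [ r_old (1 − r_target) ]
n = 0.55 × (1 − 0.34) / [ 0.34 × (1 − 0.55) ]
n = 0.3630 / 0.1530 ≈ 2.3725

2.37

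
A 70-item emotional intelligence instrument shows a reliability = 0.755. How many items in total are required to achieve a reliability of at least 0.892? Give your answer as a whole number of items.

188

Rearranging the Spearman-Brown formula for n,
n = r*(1 − r) / [ r (1 − r*) ]
n = 0.892(1 − 0.755) / [0.755(1 − 0.892)]
  = 0.218540 / 0.081540 = 2.6802
2.6802 × 70 = 187.61 → 188 items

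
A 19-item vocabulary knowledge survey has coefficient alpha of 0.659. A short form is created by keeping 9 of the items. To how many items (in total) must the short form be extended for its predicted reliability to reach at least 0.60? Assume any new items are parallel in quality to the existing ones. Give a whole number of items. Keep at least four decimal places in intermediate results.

Short-form reliability: n = 9/19 = 0.4737; r_9 = n·r/(1+(n−1)r) ≈ 0.4779
Then solve for n' with r_old = 0.4779, r_target = 0.60: n' = 0.60(1 − 0.4779)/[0.4779(1 − 0.60)] = 1.6387
Total items = 1.6387 × 9 = 14.75, rounded up to 15.

15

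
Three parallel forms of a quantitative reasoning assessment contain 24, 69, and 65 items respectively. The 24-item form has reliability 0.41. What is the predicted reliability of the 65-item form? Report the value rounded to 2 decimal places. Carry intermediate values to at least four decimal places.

The 69-item form is not needed; work directly from the 24-item form with n = 65/24 = 2.7083.
r_{65} = n·r / (1 + (n − 1)·r) = 1.1104 / 1.7004 ≈ 0.6530

0.65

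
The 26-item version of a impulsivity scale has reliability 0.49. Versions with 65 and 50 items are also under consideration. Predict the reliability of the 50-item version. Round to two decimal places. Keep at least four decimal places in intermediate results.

Only the ratio of lengths matters: n = 50/26 = 1.9231
r_{50} = n·r / (1 + (n − 1)·r) = 0.9423 / 1.4523 ≈ 0.6488

0.65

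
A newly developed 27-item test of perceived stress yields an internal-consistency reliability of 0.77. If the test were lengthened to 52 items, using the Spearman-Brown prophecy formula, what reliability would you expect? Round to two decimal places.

The new length is 52/27 = 1.9259 times the old.
r_new = 1.9259·0.77 / [1 + (1.9259 − 1)·0.77]
     = 1.4829 / 1.7129 = 0.8657

0.87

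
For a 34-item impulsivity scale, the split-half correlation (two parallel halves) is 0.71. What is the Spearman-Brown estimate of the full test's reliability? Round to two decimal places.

0.83

r_full = 2(0.71) / (1 + 0.71)
       = 1.4200 / 1.7100 = 0.8304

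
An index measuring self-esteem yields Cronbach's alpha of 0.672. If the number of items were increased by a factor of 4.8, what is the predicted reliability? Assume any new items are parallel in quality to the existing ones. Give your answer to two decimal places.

By Spearman-Brown, r_new = n r / (1 + (n − 1) r).
r_new = 4.8·0.672 / [1 + (4.8 − 1)·0.672]
r_new = 3.2256 / 3.5536 ≈ 0.9077

0.91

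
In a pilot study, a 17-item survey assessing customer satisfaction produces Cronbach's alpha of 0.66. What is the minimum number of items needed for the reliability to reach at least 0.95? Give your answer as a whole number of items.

167

Spearman-Brown solved for the length factor n:
n = r*(1 − r) / [ r (1 − r*) ]
n = 0.95 × (1 − 0.66) / [ 0.66 × (1 − 0.95) ]
n = 0.3230 / 0.0330 ≈ 9.7879
So the test needs 9.7879 × 17 ≈ 166.39 items; rounding up, 167.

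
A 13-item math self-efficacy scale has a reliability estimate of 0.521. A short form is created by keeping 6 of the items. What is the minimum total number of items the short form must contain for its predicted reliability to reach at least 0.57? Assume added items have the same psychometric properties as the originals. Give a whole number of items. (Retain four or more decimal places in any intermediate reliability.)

Short-form reliability: n = 6/13 = 0.4615; r_6 = n·r/(1+(n−1)r) ≈ 0.3342
Then solve for n' with r_old = 0.3342, r_target = 0.57: n' = 0.57(1 − 0.3342)/[0.3342(1 − 0.57)] = 2.6409
Total items = 2.6409 × 6 = 15.85, rounded up to 16.

16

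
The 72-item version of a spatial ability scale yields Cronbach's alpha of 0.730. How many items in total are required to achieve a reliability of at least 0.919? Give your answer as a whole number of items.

Spearman-Brown solved for the length factor n:
n = r*(1 − r) / [ r (1 − r*) ]
n = [0.919 × 0.270] / [0.730 × 0.081]
n = 0.248130 / 0.059130 ≈ 4.1963
Items needed = n × 72 = 4.1963 × 72 ≈ 302.13 → round up to 303

303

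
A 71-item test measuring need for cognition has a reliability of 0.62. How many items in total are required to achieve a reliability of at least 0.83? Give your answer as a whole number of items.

Spearman-Brown solved for the length factor n:
n = r*(1 − r) / [ r (1 − r*) ]
n = 0.83 × (1 − 0.62) / [ 0.62 × (1 − 0.83) ]
n = 0.3154 / 0.1054 ≈ 2.9924
2.9924 × 71 = 212.46 → 213 items

213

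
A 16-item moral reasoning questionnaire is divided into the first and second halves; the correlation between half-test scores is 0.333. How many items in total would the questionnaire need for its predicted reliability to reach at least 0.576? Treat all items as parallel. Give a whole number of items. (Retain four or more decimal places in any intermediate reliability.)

Corrected full-test reliability: r_full = 2 × 0.333 / (1 + 0.333) ≈ 0.4996
Solve Spearman-Brown for n: n = 0.576(1 − 0.4996) / [0.4996(1 − 0.576)] = 1.3607
Items = 1.3607 × 16 ≈ 21.77 → 22

22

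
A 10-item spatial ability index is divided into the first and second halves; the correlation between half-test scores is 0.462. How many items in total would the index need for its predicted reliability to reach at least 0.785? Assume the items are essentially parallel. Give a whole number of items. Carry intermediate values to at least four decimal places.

r_full = 2(0.462)/(1 + 0.462) = 0.6320
Solve Spearman-Brown for n: n = 0.785(1 − 0.6320) / [0.6320(1 − 0.785)] = 2.1260
Items = 2.1260 × 10 ≈ 21.26 → 22

22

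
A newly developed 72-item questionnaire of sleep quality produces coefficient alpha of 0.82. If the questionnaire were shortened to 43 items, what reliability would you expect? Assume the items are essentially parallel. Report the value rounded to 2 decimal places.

0.73

n = 43/72 = 0.5972
r_new = 0.5972·0.82 / [1 + (0.5972 − 1)·0.82]
     = 0.4897 / 0.6697 = 0.7312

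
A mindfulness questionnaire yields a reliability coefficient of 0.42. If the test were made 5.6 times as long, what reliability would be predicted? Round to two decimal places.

r_new = 5.6·0.42 / [1 + (5.6 − 1)·0.42]
r_new = 2.3520 / 2.9320 ≈ 0.8022

0.80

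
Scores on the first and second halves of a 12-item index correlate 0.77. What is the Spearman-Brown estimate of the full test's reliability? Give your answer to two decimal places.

0.87

r_full = 2r_hh / (1 + r_hh) = 2 × 0.77 / (1 + 0.77)
       = 1.5400 / 1.7700 = 0.8701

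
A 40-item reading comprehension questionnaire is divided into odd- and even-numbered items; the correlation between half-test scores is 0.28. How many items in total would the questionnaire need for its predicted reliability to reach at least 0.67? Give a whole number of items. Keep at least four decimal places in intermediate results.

105

Corrected full-test reliability: r_full = 2 × 0.28 / (1 + 0.28) ≈ 0.4375
n = r_tgt(1 − r_full) / [r_full(1 − r_tgt)] = 0.67 × 0.5625 / (0.4375 × 0.33) ≈ 2.6104
Required items = 2.6104 × 40 = 104.42, so 105 items.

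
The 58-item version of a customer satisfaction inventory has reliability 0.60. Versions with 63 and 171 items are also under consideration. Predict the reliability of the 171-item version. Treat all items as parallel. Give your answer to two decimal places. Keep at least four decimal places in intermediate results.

Only the ratio of lengths matters: n = 171/58 = 2.9483
r_{171} = n·r / (1 + (n − 1)·r) = 1.7690 / 2.1690 ≈ 0.8156

0.82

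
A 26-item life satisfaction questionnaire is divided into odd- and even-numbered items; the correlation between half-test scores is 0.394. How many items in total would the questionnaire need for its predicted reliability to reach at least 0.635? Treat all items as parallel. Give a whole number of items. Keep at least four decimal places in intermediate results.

35

Corrected full-test reliability: r_full = 2 × 0.394 / (1 + 0.394) ≈ 0.5653
Solve Spearman-Brown for n: n = 0.635(1 − 0.5653) / [0.5653(1 − 0.635)] = 1.3378
Required items = 1.3378 × 26 = 34.78, so 35 items.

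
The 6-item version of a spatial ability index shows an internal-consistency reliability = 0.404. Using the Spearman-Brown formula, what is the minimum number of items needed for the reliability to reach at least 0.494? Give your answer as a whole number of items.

Invert Spearman-Brown to solve for n:
n = r*(1 − r) / [ r (1 − r*) ]
n = 0.494(1 − 0.404) / [0.404(1 − 0.494)]
  = 0.294424 / 0.204424 = 1.4403
1.4403 × 6 = 8.64 → 9 items

9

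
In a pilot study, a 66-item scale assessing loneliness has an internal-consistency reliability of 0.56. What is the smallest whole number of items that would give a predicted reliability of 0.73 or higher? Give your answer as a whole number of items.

141

Spearman-Brown solved for the length factor n:
n = r*(1 − r) / [ r (1 − r*) ]
n = [0.73 × 0.44] / [0.56 × 0.27]
n = 0.3212 / 0.1512 ≈ 2.1243
Items needed = n × 66 = 2.1243 × 66 ≈ 140.20 → round up to 141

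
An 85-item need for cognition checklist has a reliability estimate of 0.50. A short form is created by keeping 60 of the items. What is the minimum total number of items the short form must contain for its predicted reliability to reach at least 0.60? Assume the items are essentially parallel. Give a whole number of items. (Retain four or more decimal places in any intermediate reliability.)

128

First, r for the 60-item form: n = 60/85 = 0.7059, so r_60 = 0.7059·0.50/(1 + (0.7059 − 1)·0.50) = 0.4138
Length factor from the short form to reach 0.60: n' = 0.60(1 − 0.4138) / [0.4138(1 − 0.60)] ≈ 2.1249
Total items = 2.1249 × 60 = 127.49, rounded up to 128.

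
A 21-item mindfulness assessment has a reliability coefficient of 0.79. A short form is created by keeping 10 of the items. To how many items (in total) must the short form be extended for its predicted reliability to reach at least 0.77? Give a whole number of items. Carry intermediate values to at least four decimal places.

19

Short-form reliability: n = 10/21 = 0.4762; r_10 = n·r/(1+(n−1)r) ≈ 0.6418
Then solve for n' with r_old = 0.6418, r_target = 0.77: n' = 0.77(1 − 0.6418)/[0.6418(1 − 0.77)] = 1.8685
Total items = 1.8685 × 10 = 18.69, rounded up to 19.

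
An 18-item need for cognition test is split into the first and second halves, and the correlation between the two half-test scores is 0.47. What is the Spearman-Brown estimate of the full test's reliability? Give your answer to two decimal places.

Each half is half the length of the full test, so the full test is n = 2 times a half.
r_full = 2(0.47) / (1 + 0.47)
r_full = 0.9400 / 1.4700 ≈ 0.6395

0.64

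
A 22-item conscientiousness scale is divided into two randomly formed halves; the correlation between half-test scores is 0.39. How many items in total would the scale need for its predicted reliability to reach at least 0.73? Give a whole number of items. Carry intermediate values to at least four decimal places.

Corrected full-test reliability: r_full = 2 × 0.39 / (1 + 0.39) ≈ 0.5612
Solve Spearman-Brown for n: n = 0.73(1 − 0.5612) / [0.5612(1 − 0.73)] = 2.1140
Required items = 2.1140 × 22 = 46.51, so 47 items.

47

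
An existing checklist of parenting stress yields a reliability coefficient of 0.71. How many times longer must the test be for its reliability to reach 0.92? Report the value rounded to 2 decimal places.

Rearranging the Spearman-Brown formula for n,
n = r_target (1 − r_old) / [ r_old (1 − r_target) ]
n = 0.92 × (1 − 0.71) / [ 0.71 × (1 − 0.92) ]
  = 0.2668 / 0.0568 = 4.6972

4.70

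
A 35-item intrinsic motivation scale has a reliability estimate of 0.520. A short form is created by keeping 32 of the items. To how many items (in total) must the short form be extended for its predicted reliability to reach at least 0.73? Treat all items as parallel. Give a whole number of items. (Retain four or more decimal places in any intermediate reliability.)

88

Short-form reliability: n = 32/35 = 0.9143; r_32 = n·r/(1+(n−1)r) ≈ 0.4976
Length factor from the short form to reach 0.73: n' = 0.73(1 − 0.4976) / [0.4976(1 − 0.73)] ≈ 2.7298
Total items = 2.7298 × 32 = 87.35, rounded up to 88.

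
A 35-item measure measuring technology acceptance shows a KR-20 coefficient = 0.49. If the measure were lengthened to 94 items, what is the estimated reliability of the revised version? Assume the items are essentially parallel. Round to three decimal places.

The new length is 94/35 = 2.6857 times the old.
Spearman-Brown: r_new = n·r / (1 + (n − 1)·r)
r_new = 2.6857·0.49 / [1 + (2.6857 − 1)·0.49]
r_new = 1.3160 / 1.8260 ≈ 0.7207

0.721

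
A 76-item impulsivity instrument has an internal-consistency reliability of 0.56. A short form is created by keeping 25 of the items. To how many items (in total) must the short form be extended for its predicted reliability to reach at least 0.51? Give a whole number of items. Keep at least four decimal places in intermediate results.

63

First, r for the 25-item form: n = 25/76 = 0.3289, so r_25 = 0.3289·0.56/(1 + (0.3289 − 1)·0.56) = 0.2951
Then solve for n' with r_old = 0.2951, r_target = 0.51: n' = 0.51(1 − 0.2951)/[0.2951(1 − 0.51)] = 2.4862
Items = 2.4862 × 25 ≈ 62.16 → 63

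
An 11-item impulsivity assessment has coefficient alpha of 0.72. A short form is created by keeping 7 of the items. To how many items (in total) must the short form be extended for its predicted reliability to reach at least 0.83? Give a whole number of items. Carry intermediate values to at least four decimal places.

Short-form reliability: n = 7/11 = 0.6364; r_7 = n·r/(1+(n−1)r) ≈ 0.6207
Length factor from the short form to reach 0.83: n' = 0.83(1 − 0.6207) / [0.6207(1 − 0.83)] ≈ 2.9835
Items = 2.9835 × 7 ≈ 20.88 → 21

21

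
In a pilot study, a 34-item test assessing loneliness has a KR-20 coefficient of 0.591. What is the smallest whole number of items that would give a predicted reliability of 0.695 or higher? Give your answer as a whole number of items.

n = [0.695 × 0.409] / [0.591 × 0.305]
n = 0.284255 / 0.180255 ≈ 1.5770
Items needed = n × 34 = 1.5770 × 34 ≈ 53.62 → round up to 54

54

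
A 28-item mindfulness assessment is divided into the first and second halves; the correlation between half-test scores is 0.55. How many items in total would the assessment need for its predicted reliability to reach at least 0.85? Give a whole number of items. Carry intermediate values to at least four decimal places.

Corrected full-test reliability: r_full = 2 × 0.55 / (1 + 0.55) ≈ 0.7097
n = r_tgt(1 − r_full) / [r_full(1 − r_tgt)] = 0.85 × 0.2903 / (0.7097 × 0.15) ≈ 2.3179
Required items = 2.3179 × 28 = 64.90, so 65 items.

65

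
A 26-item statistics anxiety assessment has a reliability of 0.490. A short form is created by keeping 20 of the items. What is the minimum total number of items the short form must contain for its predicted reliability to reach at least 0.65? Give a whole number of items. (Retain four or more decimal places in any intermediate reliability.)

51

Short-form reliability: n = 20/26 = 0.7692; r_20 = n·r/(1+(n−1)r) ≈ 0.4250
Length factor from the short form to reach 0.65: n' = 0.65(1 − 0.4250) / [0.4250(1 − 0.65)] ≈ 2.5126
Total items = 2.5126 × 20 = 50.25, rounded up to 51.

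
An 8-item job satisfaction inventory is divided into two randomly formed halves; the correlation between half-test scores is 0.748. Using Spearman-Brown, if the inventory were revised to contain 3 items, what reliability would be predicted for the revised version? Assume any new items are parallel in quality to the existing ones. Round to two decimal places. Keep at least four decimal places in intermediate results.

0.69

First correct the split-half correlation to full-test reliability: r_full = 2 × 0.748 / (1 + 0.748) ≈ 0.8558
Then adjust to 3 items: n = 3/8 = 0.3750
r_new = n·r_full / (1 + (n − 1)·r_full) = 0.3209 / 0.4651 ≈ 0.6900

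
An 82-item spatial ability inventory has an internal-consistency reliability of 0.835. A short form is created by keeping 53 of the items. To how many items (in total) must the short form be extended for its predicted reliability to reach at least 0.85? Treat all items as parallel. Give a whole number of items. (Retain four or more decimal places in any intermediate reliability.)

First, r for the 53-item form: n = 53/82 = 0.6463, so r_53 = 0.6463·0.835/(1 + (0.6463 − 1)·0.835) = 0.7658
Length factor from the short form to reach 0.85: n' = 0.85(1 − 0.7658) / [0.7658(1 − 0.85)] ≈ 1.7330
Total items = 1.7330 × 53 = 91.85, rounded up to 92.

92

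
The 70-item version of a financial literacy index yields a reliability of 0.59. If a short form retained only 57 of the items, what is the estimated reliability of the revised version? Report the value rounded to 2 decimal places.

Length ratio n = 57/70 = 0.8143
Apply the Spearman-Brown prophecy formula, r' = nr / [1 + (n − 1)r]:
r_new = (0.8143 × 0.59) / (1 + (0.8143 − 1) × 0.59)
r_new = 0.4804 / 0.8904 ≈ 0.5395

0.54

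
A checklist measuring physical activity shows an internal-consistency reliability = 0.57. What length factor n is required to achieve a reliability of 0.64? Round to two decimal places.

1.34

n = 0.64 × (1 − 0.57) / [ 0.57 × (1 − 0.64) ]
n = 0.2752 / 0.2052 ≈ 1.3411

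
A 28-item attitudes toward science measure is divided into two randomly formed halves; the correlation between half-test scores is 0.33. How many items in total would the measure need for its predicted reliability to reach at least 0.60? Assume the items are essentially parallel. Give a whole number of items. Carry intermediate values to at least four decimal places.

r_full = 2(0.33)/(1 + 0.33) = 0.4962
n = r_tgt(1 − r_full) / [r_full(1 − r_tgt)] = 0.60 × 0.5038 / (0.4962 × 0.40) ≈ 1.5230
Items = 1.5230 × 28 ≈ 42.64 → 43

43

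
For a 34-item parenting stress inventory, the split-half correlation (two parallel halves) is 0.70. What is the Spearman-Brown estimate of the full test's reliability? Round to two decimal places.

r_full = 2(0.70) / (1 + 0.70)
r_full = 1.4000 / 1.7000 ≈ 0.8235

0.82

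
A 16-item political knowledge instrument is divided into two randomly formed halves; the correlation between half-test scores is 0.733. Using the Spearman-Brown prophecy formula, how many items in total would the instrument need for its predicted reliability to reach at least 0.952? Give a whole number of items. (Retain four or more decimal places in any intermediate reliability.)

r_full = 2(0.733)/(1 + 0.733) = 0.8459
n = r_tgt(1 − r_full) / [r_full(1 − r_tgt)] = 0.952 × 0.1541 / (0.8459 × 0.048) ≈ 3.6131
Required items = 3.6131 × 16 = 57.81, so 58 items.

58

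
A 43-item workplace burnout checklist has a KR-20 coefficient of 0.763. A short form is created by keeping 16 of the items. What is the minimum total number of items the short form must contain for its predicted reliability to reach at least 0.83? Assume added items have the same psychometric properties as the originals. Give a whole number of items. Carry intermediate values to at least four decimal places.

66

First, r for the 16-item form: n = 16/43 = 0.3721, so r_16 = 0.3721·0.763/(1 + (0.3721 − 1)·0.763) = 0.5450
Length factor from the short form to reach 0.83: n' = 0.83(1 − 0.5450) / [0.5450(1 − 0.83)] ≈ 4.0761
Total items = 4.0761 × 16 = 65.22, rounded up to 66.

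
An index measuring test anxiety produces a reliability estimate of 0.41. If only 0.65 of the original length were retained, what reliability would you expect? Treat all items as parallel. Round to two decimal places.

r_new = (0.65 × 0.41) / (1 + (0.65 − 1) × 0.41)
r_new = 0.2665 / 0.8565 ≈ 0.3112

0.31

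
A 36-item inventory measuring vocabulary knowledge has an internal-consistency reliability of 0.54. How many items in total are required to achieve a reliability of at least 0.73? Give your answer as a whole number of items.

Invert Spearman-Brown to solve for n:
n = r_target (1 − r_old) / [ r_old (1 − r_target) ]
n = 0.73(1 − 0.54) / [0.54(1 − 0.73)]
n = 0.3358 / 0.1458 ≈ 2.3032
So the test needs 2.3032 × 36 ≈ 82.92 items; rounding up, 83.

83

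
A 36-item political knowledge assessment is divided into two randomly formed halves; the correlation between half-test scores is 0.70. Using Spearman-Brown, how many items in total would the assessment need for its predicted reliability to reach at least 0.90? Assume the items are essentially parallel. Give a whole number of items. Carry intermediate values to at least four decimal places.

Corrected full-test reliability: r_full = 2 × 0.70 / (1 + 0.70) ≈ 0.8235
Solve Spearman-Brown for n: n = 0.90(1 − 0.8235) / [0.8235(1 − 0.90)] = 1.9290
Items = 1.9290 × 36 ≈ 69.44 → 70

70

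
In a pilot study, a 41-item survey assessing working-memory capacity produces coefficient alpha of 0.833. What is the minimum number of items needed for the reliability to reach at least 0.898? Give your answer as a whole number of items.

n = 0.898(1 − 0.833) / [0.833(1 − 0.898)]
  = 0.149966 / 0.084966 = 1.7650
Items needed = n × 41 = 1.7650 × 41 ≈ 72.36 → round up to 73

73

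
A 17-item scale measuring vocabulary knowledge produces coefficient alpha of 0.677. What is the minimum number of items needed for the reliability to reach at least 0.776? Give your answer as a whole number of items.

29

Spearman-Brown solved for the length factor n:
n = r_target (1 − r_old) / [ r_old (1 − r_target) ]
n = [0.776 × 0.323] / [0.677 × 0.224]
n = 0.250648 / 0.151648 ≈ 1.6528
1.6528 × 17 = 28.10 → 29 items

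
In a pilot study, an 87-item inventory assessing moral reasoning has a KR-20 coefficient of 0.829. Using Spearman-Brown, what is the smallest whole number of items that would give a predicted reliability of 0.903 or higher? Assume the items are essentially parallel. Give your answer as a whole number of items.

Invert Spearman-Brown to solve for n:
n = r_target (1 − r_old) / [ r_old (1 − r_target) ]
n = [0.903 × 0.171] / [0.829 × 0.097]
  = 0.154413 / 0.080413 = 1.9202
1.9202 × 87 = 167.06 → 168 items

168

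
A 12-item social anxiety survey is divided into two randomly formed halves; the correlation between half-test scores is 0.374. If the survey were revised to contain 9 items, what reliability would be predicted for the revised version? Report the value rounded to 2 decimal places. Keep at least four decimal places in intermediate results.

First correct the split-half correlation to full-test reliability: r_full = 2 × 0.374 / (1 + 0.374) ≈ 0.5444
Then adjust to 9 items: n = 9/12 = 0.7500
r_new = n·r_full / (1 + (n − 1)·r_full) = 0.4083 / 0.8639 ≈ 0.4726

0.47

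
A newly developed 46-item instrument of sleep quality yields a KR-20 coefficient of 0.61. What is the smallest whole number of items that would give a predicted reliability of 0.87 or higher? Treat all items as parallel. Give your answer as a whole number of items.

197

Rearranging the Spearman-Brown formula for n,
n = r_target (1 − r_old) / [ r_old (1 − r_target) ]
n = 0.87(1 − 0.61) / [0.61(1 − 0.87)]
  = 0.3393 / 0.0793 = 4.2787
Items needed = n × 46 = 4.2787 × 46 ≈ 196.82 → round up to 197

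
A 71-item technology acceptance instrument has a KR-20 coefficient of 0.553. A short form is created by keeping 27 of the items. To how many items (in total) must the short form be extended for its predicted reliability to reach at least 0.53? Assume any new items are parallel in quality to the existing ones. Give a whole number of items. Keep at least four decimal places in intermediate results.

First, r for the 27-item form: n = 27/71 = 0.3803, so r_27 = 0.3803·0.553/(1 + (0.3803 − 1)·0.553) = 0.3200
Then solve for n' with r_old = 0.3200, r_target = 0.53: n' = 0.53(1 − 0.3200)/[0.3200(1 − 0.53)] = 2.3963
Items = 2.3963 × 27 ≈ 64.70 → 65

65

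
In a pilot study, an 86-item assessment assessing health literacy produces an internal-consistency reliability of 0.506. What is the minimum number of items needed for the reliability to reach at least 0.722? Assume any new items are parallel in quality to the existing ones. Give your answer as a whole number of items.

n = [0.722 × 0.494] / [0.506 × 0.278]
  = 0.356668 / 0.140668 = 2.5355
Items needed = n × 86 = 2.5355 × 86 ≈ 218.05 → round up to 219

219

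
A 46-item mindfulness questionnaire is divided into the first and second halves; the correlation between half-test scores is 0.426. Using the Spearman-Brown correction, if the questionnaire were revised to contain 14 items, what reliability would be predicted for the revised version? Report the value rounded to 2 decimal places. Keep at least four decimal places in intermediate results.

0.31

First correct the split-half correlation to full-test reliability: r_full = 2 × 0.426 / (1 + 0.426) ≈ 0.5975
Length factor from 46 to 14 items: n = 14/46 = 0.3043
r_new = n·r_full / (1 + (n − 1)·r_full) = 0.1818 / 0.5843 ≈ 0.3111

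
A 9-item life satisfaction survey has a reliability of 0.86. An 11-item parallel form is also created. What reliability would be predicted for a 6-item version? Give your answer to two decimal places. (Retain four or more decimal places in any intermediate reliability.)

The 11-item form is not needed; work directly from the 9-item form with n = 6/9 = 0.6667.
r_{6} = n·r / (1 + (n − 1)·r) = 0.5734 / 0.7134 ≈ 0.8038

0.80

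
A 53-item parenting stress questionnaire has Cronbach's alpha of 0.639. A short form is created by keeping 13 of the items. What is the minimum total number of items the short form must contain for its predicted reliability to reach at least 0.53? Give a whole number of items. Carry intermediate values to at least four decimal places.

34

Short-form reliability: n = 13/53 = 0.2453; r_13 = n·r/(1+(n−1)r) ≈ 0.3027
Length factor from the short form to reach 0.53: n' = 0.53(1 − 0.3027) / [0.3027(1 − 0.53)] ≈ 2.5977
Total items = 2.5977 × 13 = 33.77, rounded up to 34.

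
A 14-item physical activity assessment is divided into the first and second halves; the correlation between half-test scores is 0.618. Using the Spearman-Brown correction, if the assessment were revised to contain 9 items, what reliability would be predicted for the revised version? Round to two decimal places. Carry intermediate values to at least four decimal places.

0.68

First correct the split-half correlation to full-test reliability: r_full = 2 × 0.618 / (1 + 0.618) ≈ 0.7639
Length factor from 14 to 9 items: n = 9/14 = 0.6429
r_new = n·r_full / (1 + (n − 1)·r_full) = 0.4911 / 0.7272 ≈ 0.6753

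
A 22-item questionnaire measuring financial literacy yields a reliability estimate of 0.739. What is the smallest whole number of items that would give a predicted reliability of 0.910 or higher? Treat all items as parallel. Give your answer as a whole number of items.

79

n = 0.910 × (1 − 0.739) / [ 0.739 × (1 − 0.910) ]
  = 0.237510 / 0.066510 = 3.5710
Items needed = n × 22 = 3.5710 × 22 ≈ 78.56 → round up to 79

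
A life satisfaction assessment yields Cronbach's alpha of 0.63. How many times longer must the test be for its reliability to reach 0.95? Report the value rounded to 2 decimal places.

11.16

n = [0.95 × 0.37] / [0.63 × 0.05]
n = 0.3515 / 0.0315 ≈ 11.1587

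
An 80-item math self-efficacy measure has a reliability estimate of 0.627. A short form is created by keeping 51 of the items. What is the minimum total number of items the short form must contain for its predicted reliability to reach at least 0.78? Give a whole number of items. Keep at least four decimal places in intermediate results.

First, r for the 51-item form: n = 51/80 = 0.6375, so r_51 = 0.6375·0.627/(1 + (0.6375 − 1)·0.627) = 0.5173
Length factor from the short form to reach 0.78: n' = 0.78(1 − 0.5173) / [0.5173(1 − 0.78)] ≈ 3.3083
Items = 3.3083 × 51 ≈ 168.72 → 169

169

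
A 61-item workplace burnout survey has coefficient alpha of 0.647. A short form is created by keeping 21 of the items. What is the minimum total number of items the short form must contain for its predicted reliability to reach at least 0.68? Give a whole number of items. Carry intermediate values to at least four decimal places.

71

First, r for the 21-item form: n = 21/61 = 0.3443, so r_21 = 0.3443·0.647/(1 + (0.3443 − 1)·0.647) = 0.3869
Length factor from the short form to reach 0.68: n' = 0.68(1 − 0.3869) / [0.3869(1 − 0.68)] ≈ 3.3674
Total items = 3.3674 × 21 = 70.72, rounded up to 71.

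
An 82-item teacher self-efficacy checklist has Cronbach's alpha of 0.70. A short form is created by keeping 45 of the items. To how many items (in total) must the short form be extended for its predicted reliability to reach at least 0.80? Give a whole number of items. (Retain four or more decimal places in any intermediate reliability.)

141

First, r for the 45-item form: n = 45/82 = 0.5488, so r_45 = 0.5488·0.70/(1 + (0.5488 − 1)·0.70) = 0.5615
Then solve for n' with r_old = 0.5615, r_target = 0.80: n' = 0.80(1 − 0.5615)/[0.5615(1 − 0.80)] = 3.1238
Items = 3.1238 × 45 ≈ 140.57 → 141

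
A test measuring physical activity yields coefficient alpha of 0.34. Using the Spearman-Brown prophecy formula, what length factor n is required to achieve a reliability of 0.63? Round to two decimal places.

3.31

Rearranging the Spearman-Brown formula for n,
n = r*(1 − r) / [ r (1 − r*) ]
n = 0.63 × (1 − 0.34) / [ 0.34 × (1 − 0.63) ]
n = 0.4158 / 0.1258 ≈ 3.3052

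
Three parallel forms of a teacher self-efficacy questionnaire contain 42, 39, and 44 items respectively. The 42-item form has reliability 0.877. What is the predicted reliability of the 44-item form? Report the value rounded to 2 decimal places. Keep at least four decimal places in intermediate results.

0.88

The 39-item form is not needed; work directly from the 42-item form with n = 44/42 = 1.0476.
r_{44} = n·r / (1 + (n − 1)·r) = 0.9187 / 1.0417 ≈ 0.8819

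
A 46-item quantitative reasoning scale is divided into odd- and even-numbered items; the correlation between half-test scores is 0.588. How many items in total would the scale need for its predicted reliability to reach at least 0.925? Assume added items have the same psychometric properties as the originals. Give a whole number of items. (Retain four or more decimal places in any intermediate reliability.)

199

r_full = 2(0.588)/(1 + 0.588) = 0.7406
Solve Spearman-Brown for n: n = 0.925(1 − 0.7406) / [0.7406(1 − 0.925)] = 4.3198
Items = 4.3198 × 46 ≈ 198.71 → 199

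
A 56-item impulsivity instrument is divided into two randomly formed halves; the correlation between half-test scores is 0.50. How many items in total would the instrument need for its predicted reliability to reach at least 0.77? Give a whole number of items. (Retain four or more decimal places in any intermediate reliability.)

r_full = 2(0.50)/(1 + 0.50) = 0.6667
n = r_tgt(1 − r_full) / [r_full(1 − r_tgt)] = 0.77 × 0.3333 / (0.6667 × 0.23) ≈ 1.6737
Items = 1.6737 × 56 ≈ 93.73 → 94

94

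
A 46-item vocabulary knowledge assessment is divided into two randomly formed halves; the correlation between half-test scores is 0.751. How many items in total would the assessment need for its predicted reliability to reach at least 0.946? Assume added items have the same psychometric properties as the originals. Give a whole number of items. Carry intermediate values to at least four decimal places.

134

Corrected full-test reliability: r_full = 2 × 0.751 / (1 + 0.751) ≈ 0.8578
Solve Spearman-Brown for n: n = 0.946(1 − 0.8578) / [0.8578(1 − 0.946)] = 2.9041
Required items = 2.9041 × 46 = 133.59, so 134 items.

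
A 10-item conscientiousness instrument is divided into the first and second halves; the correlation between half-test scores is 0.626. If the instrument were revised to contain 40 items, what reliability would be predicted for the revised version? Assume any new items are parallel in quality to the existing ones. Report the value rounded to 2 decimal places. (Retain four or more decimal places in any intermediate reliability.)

0.93

Full-test reliability from the split-half r: r_full = 2(0.626)/(1 + 0.626) = 0.7700
Then adjust to 40 items: n = 40/10 = 4.0000
r_new = n·r_full / (1 + (n − 1)·r_full) = 3.0800 / 3.3100 ≈ 0.9305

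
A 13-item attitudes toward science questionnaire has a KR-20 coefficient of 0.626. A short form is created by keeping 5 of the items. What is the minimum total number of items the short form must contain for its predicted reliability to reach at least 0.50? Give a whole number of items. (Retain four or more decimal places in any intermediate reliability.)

First, r for the 5-item form: n = 5/13 = 0.3846, so r_5 = 0.3846·0.626/(1 + (0.3846 − 1)·0.626) = 0.3916
Length factor from the short form to reach 0.50: n' = 0.50(1 − 0.3916) / [0.3916(1 − 0.50)] ≈ 1.5536
Items = 1.5536 × 5 ≈ 7.77 → 8

8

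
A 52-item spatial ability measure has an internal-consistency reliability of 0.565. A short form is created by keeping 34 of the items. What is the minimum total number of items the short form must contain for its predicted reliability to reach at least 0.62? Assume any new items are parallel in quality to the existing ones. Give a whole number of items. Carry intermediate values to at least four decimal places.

66

Short-form reliability: n = 34/52 = 0.6538; r_34 = n·r/(1+(n−1)r) ≈ 0.4592
Then solve for n' with r_old = 0.4592, r_target = 0.62: n' = 0.62(1 − 0.4592)/[0.4592(1 − 0.62)] = 1.9215
Items = 1.9215 × 34 ≈ 65.33 → 66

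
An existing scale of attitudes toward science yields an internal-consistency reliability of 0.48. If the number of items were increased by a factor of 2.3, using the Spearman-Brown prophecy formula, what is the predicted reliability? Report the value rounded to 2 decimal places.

r_new = 2.3·0.48 / [1 + (2.3 − 1)·0.48]
     = 1.1040 / 1.6240 = 0.6798

0.68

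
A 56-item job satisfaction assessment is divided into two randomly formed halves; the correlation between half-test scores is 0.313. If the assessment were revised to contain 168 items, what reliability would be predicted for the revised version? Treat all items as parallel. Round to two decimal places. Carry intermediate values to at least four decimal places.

0.73

First correct the split-half correlation to full-test reliability: r_full = 2 × 0.313 / (1 + 0.313) ≈ 0.4768
Length factor from 56 to 168 items: n = 168/56 = 3.0000
r_new = n·r_full / (1 + (n − 1)·r_full) = 1.4304 / 1.9536 ≈ 0.7322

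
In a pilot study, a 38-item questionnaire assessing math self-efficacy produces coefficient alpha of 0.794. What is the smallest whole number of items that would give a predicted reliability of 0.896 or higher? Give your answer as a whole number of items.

85

n = 0.896(1 − 0.794) / [0.794(1 − 0.896)]
n = 0.184576 / 0.082576 ≈ 2.2352
2.2352 × 38 = 84.94 → 85 items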